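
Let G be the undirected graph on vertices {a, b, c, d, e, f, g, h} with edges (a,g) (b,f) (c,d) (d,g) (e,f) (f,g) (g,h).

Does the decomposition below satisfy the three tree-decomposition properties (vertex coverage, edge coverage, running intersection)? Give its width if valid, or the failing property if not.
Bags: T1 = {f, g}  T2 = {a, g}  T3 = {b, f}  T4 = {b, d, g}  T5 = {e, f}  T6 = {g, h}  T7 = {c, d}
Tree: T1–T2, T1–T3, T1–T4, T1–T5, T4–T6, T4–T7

No — bags containing vertex b are not connected in the tree.

A tree decomposition must satisfy three properties: every vertex lies in some bag; for every edge, both endpoints lie together in some bag; and for every vertex, the bags containing it form a connected subtree. Here bags containing vertex b are not connected in the tree, so the decomposition is invalid.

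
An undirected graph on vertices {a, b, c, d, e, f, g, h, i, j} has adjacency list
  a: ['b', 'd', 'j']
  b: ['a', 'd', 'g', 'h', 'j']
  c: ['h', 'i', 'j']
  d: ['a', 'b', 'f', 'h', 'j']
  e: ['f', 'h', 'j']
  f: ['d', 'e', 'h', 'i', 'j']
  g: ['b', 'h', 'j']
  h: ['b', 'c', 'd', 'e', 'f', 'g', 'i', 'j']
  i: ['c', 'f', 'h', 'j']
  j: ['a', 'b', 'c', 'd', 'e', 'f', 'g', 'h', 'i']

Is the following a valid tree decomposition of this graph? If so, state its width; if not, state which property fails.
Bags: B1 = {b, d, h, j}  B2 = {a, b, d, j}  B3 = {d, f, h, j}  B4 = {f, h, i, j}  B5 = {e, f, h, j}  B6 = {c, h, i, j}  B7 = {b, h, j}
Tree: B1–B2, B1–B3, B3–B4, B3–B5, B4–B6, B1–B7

No — vertex g appears in no bag.

A tree decomposition must satisfy three properties: every vertex lies in some bag; for every edge, both endpoints lie together in some bag; and for every vertex, the bags containing it form a connected subtree. Here vertex g appears in no bag, so the decomposition is invalid.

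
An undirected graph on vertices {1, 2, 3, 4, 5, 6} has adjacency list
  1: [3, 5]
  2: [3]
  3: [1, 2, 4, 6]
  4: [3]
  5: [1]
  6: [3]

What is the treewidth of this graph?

A width-1 tree decomposition is:
Bags: B1 = {3, 4}  B2 = {3, 6}  B3 = {1, 3}  B4 = {2, 3}  B5 = {1, 5}
Tree: B1–B2, B1–B3, B3–B4, B3–B5
Every bag has size at most 2, so the width is 2 − 1 = 1 and tw(G) ≤ 1. Any graph with an edge has treewidth ≥ 1, and G has the edge 4–3. The upper and lower bounds meet at 1, so that is the treewidth.

1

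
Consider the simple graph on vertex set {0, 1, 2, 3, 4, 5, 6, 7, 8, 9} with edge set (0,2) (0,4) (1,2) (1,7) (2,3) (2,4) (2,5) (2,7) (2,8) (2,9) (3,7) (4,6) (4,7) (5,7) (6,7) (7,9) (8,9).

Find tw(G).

2

A width-2 tree decomposition is:
Bags: B1 = {2, 4, 7}  B2 = {4, 6, 7}  B3 = {2, 3, 7}  B4 = {1, 2, 7}  B5 = {2, 7, 9}  B6 = {0, 2, 4}  B7 = {2, 8, 9}  B8 = {2, 5, 7}
Tree: B1–B2, B1–B3, B3–B4, B1–B5, B1–B6, B5–B7, B3–B8
Each bag holds 3 vertices, so the decomposition has width 2, which upper-bounds the treewidth. Conversely, {0, 2, 4} is a clique of size 3, and the vertices of any clique must share a bag in every tree decomposition; so some bag has ≥ 3 vertices and tw(G) ≥ 2. Hence tw(G) = 2 exactly.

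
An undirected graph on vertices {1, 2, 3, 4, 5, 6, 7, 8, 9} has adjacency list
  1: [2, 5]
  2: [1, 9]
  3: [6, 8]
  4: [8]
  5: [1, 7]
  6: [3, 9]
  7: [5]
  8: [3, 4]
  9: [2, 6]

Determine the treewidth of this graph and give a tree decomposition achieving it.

Each bag holds 2 vertices, so the decomposition has width 1, which upper-bounds the treewidth. G has an edge, so its treewidth is at least 1. Combining the bounds, tw(G) = 1.

Treewidth 1.
Bags: B1 = {4, 8}  B2 = {3, 8}  B3 = {3, 6}  B4 = {6, 9}  B5 = {2, 9}  B6 = {1, 2}  B7 = {1, 5}  B8 = {5, 7}
Tree: B1–B2, B2–B3, B3–B4, B4–B5, B5–B6, B6–B7, B7–B8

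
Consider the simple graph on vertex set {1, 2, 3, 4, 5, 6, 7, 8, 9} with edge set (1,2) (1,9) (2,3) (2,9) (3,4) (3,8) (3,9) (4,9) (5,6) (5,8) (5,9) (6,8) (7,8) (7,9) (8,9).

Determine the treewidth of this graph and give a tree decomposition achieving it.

Each bag holds 3 vertices, so the decomposition has width 2, which upper-bounds the treewidth. For the lower bound, the 3 vertices {1, 2, 9} are pairwise adjacent, and any tree decomposition puts a clique entirely inside one bag — forcing width ≥ 2. Hence tw(G) = 2 exactly.

Treewidth 2.
One optimal decomposition is:
Bags: B1 = {5, 8, 9}  B2 = {3, 8, 9}  B3 = {7, 8, 9}  B4 = {2, 3, 9}  B5 = {5, 6, 8}  B6 = {1, 2, 9}  B7 = {3, 4, 9}
Tree: B1–B2, B1–B3, B2–B4, B1–B5, B4–B6, B4–B7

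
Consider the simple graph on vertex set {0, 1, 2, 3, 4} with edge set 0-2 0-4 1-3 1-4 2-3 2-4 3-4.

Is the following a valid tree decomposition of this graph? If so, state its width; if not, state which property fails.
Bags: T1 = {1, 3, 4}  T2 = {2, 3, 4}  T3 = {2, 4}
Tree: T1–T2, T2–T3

A tree decomposition must satisfy three properties: every vertex lies in some bag; for every edge, both endpoints lie together in some bag; and for every vertex, the bags containing it form a connected subtree. Here vertex 0 appears in no bag, so the decomposition is invalid.

No — vertex 0 appears in no bag.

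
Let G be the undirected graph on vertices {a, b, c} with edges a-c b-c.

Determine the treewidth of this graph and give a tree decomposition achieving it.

The largest bag has 2 vertices, giving width 1; this decomposition certifies tw(G) ≤ 1. Any graph with an edge has treewidth ≥ 1, and G has the edge c–a. The upper and lower bounds meet at 1, so that is the treewidth.

Treewidth 1.
One optimal decomposition is:
Bags: B1 = {a, c}  B2 = {b, c}
Tree: B1–B2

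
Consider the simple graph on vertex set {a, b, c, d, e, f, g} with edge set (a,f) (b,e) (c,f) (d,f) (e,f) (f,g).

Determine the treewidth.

A width-1 tree decomposition is:
Bags: B1 = {e, f}  B2 = {d, f}  B3 = {b, e}  B4 = {f, g}  B5 = {a, f}  B6 = {c, f}
Tree: B1–B2, B1–B3, B2–B4, B1–B5, B4–B6
The largest bag has 2 vertices, giving width 1; this decomposition certifies tw(G) ≤ 1. G has an edge, so its treewidth is at least 1. The upper and lower bounds meet at 1, so that is the treewidth.

1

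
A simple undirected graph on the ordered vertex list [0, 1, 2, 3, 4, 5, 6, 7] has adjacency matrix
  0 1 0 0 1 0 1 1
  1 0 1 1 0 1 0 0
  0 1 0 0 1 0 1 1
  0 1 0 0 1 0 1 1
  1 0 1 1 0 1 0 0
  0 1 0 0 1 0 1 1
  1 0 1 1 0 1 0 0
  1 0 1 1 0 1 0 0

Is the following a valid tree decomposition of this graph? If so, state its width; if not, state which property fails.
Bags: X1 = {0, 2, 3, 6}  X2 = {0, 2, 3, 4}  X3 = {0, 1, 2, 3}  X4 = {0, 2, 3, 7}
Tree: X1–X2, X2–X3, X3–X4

No — vertex 5 appears in no bag.

A tree decomposition must satisfy three properties: every vertex lies in some bag; for every edge, both endpoints lie together in some bag; and for every vertex, the bags containing it form a connected subtree. Here vertex 5 appears in no bag, so the decomposition is invalid.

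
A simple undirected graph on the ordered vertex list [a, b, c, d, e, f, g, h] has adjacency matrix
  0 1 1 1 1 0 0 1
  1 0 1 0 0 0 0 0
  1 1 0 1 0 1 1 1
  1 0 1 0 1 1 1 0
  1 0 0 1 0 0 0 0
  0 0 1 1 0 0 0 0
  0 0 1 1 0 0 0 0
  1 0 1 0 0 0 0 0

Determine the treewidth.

A width-2 tree decomposition is:
Bags: B1 = {c, d, f}  B2 = {a, c, d}  B3 = {a, d, e}  B4 = {a, b, c}  B5 = {a, c, h}  B6 = {c, d, g}
Tree: B1–B2, B2–B3, B2–B4, B2–B5, B2–B6
Every bag has size at most 3, so the width is 3 − 1 = 2 and tw(G) ≤ 2. Conversely, {a, d, e} is a clique of size 3, and the vertices of any clique must share a bag in every tree decomposition; so some bag has ≥ 3 vertices and tw(G) ≥ 2. Therefore the treewidth is 2.

2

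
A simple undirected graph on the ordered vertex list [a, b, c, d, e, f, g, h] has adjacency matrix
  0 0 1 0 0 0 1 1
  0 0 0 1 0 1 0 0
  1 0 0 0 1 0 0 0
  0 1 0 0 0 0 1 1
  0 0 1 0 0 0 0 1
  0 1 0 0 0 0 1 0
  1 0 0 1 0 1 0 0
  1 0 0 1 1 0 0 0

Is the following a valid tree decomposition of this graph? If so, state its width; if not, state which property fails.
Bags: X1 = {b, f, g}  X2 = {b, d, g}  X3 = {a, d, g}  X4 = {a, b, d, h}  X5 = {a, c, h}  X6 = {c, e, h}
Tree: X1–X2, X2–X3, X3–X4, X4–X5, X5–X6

No — bags containing vertex b are not connected in the tree.

A tree decomposition must satisfy three properties: every vertex lies in some bag; for every edge, both endpoints lie together in some bag; and for every vertex, the bags containing it form a connected subtree. Here bags containing vertex b are not connected in the tree, so the decomposition is invalid.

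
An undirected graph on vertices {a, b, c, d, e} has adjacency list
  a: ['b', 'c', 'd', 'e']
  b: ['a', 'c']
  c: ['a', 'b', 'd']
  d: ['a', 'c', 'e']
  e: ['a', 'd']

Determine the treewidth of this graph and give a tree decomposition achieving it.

Each bag holds 3 vertices, so the decomposition has width 2, which upper-bounds the treewidth. Conversely, {a, d, e} is a clique of size 3, and the vertices of any clique must share a bag in every tree decomposition; so some bag has ≥ 3 vertices and tw(G) ≥ 2. The upper and lower bounds meet at 2, so that is the treewidth.

Treewidth 2.
Bags: B1 = {a, c, d}  B2 = {a, b, c}  B3 = {a, d, e}
Tree: B1–B2, B1–B3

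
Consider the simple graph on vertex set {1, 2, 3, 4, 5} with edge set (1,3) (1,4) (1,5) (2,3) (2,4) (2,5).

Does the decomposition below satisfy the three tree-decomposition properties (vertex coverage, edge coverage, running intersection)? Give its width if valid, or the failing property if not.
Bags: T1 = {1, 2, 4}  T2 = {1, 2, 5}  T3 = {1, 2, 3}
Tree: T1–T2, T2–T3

Yes; width 2.

Every vertex of G appears in some bag (union = {1, 2, 3, 4, 5}); every edge is covered by a bag; and for each vertex v the set of bags containing v is connected in the bag tree. The decomposition is therefore valid. The largest bag has 3 vertices, so the width is 2.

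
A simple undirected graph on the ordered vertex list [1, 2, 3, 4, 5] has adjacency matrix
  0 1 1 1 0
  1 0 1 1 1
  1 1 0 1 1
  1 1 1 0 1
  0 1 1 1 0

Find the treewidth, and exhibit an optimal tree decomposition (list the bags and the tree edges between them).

Treewidth 3.
One such decomposition:
Bags: B1 = {2, 3, 4, 5}  B2 = {1, 2, 3, 4}
Tree: B1–B2

Each bag holds 4 vertices, so the decomposition has width 3, which upper-bounds the treewidth. On the other hand G contains the 4-clique {1, 2, 3, 4}. A clique must lie in a single bag of any decomposition, so no decomposition can have width below 3. Combining the bounds, tw(G) = 3.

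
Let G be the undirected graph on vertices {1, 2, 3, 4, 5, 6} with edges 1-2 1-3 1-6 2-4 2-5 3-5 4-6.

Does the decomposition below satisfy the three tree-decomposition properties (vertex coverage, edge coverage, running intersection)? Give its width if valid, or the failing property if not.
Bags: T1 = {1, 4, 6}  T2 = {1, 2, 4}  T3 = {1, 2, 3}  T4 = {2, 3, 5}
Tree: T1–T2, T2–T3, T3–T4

Vertex coverage: the bags together contain {1, 2, 3, 4, 5, 6}, the full vertex set. Edge coverage: each edge of G has both endpoints in at least one bag. Running intersection: for every vertex, the bags containing it form a connected subtree. All three properties hold, so this is a valid tree decomposition of width max|bag| − 1 = 2, and hence tw(G) ≤ 2.

Yes; width 2.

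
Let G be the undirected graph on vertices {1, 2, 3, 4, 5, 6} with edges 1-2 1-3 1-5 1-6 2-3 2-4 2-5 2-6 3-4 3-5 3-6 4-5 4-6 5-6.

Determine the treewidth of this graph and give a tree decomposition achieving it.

The largest bag has 5 vertices, giving width 4; this decomposition certifies tw(G) ≤ 4. Conversely, {1, 2, 3, 5, 6} is a clique of size 5, and the vertices of any clique must share a bag in every tree decomposition; so some bag has ≥ 5 vertices and tw(G) ≥ 4. Therefore the treewidth is 4.

Treewidth 4.
Bags: B1 = {1, 2, 3, 5, 6}  B2 = {2, 3, 4, 5, 6}
Tree: B1–B2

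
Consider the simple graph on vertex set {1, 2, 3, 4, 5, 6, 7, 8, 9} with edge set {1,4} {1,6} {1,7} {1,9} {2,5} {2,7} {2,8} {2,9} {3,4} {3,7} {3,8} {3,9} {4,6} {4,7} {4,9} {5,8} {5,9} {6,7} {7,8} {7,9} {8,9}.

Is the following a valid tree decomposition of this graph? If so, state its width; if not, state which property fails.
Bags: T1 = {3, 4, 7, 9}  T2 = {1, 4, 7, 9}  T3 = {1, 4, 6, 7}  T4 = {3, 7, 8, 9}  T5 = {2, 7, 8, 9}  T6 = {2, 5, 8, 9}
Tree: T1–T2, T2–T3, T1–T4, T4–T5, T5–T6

Yes; width 3.

Vertex coverage: the bags together contain {1, 2, 3, 4, 5, 6, 7, 8, 9}, the full vertex set. Edge coverage: each edge of G has both endpoints in at least one bag. Running intersection: for every vertex, the bags containing it form a connected subtree. All three properties hold, so this is a valid tree decomposition of width max|bag| − 1 = 3, and hence tw(G) ≤ 3.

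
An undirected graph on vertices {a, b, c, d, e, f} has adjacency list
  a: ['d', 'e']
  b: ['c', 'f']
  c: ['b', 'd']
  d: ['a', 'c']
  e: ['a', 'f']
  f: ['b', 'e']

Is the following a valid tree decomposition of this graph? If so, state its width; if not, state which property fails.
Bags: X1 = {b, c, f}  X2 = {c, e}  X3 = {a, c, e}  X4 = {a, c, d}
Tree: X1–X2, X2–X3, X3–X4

A tree decomposition must satisfy three properties: every vertex lies in some bag; for every edge, both endpoints lie together in some bag; and for every vertex, the bags containing it form a connected subtree. Here edge (f,e) lies in no bag, so the decomposition is invalid.

No — edge (f,e) lies in no bag.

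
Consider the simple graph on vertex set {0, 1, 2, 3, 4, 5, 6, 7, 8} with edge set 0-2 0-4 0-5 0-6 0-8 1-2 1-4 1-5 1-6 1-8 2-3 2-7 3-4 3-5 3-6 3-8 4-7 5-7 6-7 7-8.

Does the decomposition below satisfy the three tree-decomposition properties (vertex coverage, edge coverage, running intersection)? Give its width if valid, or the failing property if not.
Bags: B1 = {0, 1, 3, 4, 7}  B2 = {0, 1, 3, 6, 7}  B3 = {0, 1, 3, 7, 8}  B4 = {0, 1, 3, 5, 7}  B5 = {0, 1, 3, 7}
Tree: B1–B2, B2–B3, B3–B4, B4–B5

No — vertex 2 appears in no bag.

A tree decomposition must satisfy three properties: every vertex lies in some bag; for every edge, both endpoints lie together in some bag; and for every vertex, the bags containing it form a connected subtree. Here vertex 2 appears in no bag, so the decomposition is invalid.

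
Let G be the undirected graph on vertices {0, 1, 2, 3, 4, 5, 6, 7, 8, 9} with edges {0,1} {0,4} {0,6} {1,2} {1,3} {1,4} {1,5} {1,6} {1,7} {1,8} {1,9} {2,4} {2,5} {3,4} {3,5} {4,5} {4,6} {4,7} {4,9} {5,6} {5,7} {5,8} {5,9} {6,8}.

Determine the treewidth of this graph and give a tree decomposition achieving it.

Treewidth 3.
One such decomposition:
Bags: B1 = {1, 2, 4, 5}  B2 = {1, 3, 4, 5}  B3 = {1, 4, 5, 7}  B4 = {1, 4, 5, 6}  B5 = {0, 1, 4, 6}  B6 = {1, 4, 5, 9}  B7 = {1, 5, 6, 8}
Tree: B1–B2, B1–B3, B3–B4, B4–B5, B1–B6, B4–B7

The largest bag has 4 vertices, giving width 3; this decomposition certifies tw(G) ≤ 3. For the lower bound, the 4 vertices {1, 5, 6, 8} are pairwise adjacent, and any tree decomposition puts a clique entirely inside one bag — forcing width ≥ 3. Therefore the treewidth is 3.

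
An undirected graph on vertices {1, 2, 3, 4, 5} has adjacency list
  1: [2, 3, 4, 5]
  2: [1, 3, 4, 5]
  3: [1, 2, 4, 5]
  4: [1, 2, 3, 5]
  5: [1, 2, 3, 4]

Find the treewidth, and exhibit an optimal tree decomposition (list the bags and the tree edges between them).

Treewidth 4.
One such decomposition:
Bags: B1 = {1, 2, 3, 4, 5}
Tree: (single bag)

A single bag containing all 5 vertices is trivially a valid decomposition of width 4. Conversely, {1, 2, 3, 4, 5} is a clique of size 5, and the vertices of any clique must share a bag in every tree decomposition; so some bag has ≥ 5 vertices and tw(G) ≥ 4. The upper and lower bounds meet at 4, so that is the treewidth.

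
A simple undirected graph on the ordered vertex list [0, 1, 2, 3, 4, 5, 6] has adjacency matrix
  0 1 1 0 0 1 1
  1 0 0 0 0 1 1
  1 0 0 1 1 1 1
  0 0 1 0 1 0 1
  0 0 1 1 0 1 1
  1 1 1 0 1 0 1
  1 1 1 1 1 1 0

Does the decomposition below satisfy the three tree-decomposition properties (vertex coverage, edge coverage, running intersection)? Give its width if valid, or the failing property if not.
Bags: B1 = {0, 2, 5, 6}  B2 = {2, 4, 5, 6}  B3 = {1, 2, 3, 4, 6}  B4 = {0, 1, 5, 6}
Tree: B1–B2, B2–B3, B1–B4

A tree decomposition must satisfy three properties: every vertex lies in some bag; for every edge, both endpoints lie together in some bag; and for every vertex, the bags containing it form a connected subtree. Here bags containing vertex 1 are not connected in the tree, so the decomposition is invalid.

No — bags containing vertex 1 are not connected in the tree.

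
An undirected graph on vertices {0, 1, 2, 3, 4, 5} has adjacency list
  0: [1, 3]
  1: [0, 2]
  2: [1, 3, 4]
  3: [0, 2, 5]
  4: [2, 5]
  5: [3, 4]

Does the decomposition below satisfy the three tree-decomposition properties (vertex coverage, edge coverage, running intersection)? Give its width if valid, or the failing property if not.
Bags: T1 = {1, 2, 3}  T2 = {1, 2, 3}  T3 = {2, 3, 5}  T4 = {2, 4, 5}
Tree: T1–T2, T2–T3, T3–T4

No — vertex 0 appears in no bag.

A tree decomposition must satisfy three properties: every vertex lies in some bag; for every edge, both endpoints lie together in some bag; and for every vertex, the bags containing it form a connected subtree. Here vertex 0 appears in no bag, so the decomposition is invalid.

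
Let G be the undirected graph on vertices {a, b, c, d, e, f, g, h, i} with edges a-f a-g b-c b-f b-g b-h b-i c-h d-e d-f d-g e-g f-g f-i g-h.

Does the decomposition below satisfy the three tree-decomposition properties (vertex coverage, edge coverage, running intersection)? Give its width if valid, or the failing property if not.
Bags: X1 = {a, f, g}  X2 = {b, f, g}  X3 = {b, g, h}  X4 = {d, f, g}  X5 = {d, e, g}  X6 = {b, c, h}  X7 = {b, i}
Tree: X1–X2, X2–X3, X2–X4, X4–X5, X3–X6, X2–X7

No — edge (f,i) lies in no bag.

A tree decomposition must satisfy three properties: every vertex lies in some bag; for every edge, both endpoints lie together in some bag; and for every vertex, the bags containing it form a connected subtree. Here edge (f,i) lies in no bag, so the decomposition is invalid.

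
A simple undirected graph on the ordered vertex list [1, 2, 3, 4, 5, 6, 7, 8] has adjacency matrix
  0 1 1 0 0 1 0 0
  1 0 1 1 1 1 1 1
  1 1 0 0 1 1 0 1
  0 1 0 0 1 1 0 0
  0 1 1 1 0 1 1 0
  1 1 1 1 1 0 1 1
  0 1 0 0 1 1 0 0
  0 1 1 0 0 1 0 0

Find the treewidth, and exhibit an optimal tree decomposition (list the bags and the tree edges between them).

The largest bag has 4 vertices, giving width 3; this decomposition certifies tw(G) ≤ 3. For the lower bound, the 4 vertices {2, 3, 6, 8} are pairwise adjacent, and any tree decomposition puts a clique entirely inside one bag — forcing width ≥ 3. Hence tw(G) = 3 exactly.

Treewidth 3.
One such decomposition:
Bags: B1 = {2, 4, 5, 6}  B2 = {2, 5, 6, 7}  B3 = {2, 3, 5, 6}  B4 = {1, 2, 3, 6}  B5 = {2, 3, 6, 8}
Tree: B1–B2, B2–B3, B3–B4, B4–B5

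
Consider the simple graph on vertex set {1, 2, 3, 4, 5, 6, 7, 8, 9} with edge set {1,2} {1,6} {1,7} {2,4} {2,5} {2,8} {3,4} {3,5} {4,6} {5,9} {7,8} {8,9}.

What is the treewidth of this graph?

A width-3 tree decomposition is:
Bags: B1 = {1, 6, 7, 8}  B2 = {1, 2, 6, 8}  B3 = {2, 4, 6, 8}  B4 = {2, 4, 8, 9}  B5 = {2, 4, 5, 9}  B6 = {3, 4, 5, 9}
Tree: B1–B2, B2–B3, B3–B4, B4–B5, B5–B6
Each bag holds 4 vertices, so the decomposition has width 3, which upper-bounds the treewidth. For the lower bound: the 4 vertex sets {1,6,7}, {8}, {2}, {3,4,5,9} are disjoint, each induces a connected subgraph, and every pair is joined by at least one edge of G. Contracting each set to a single vertex therefore yields K_{4} as a minor, and since treewidth is minor-monotone, tw(G) ≥ tw(K_{4}) = 3. The upper and lower bounds meet at 3, so that is the treewidth.

3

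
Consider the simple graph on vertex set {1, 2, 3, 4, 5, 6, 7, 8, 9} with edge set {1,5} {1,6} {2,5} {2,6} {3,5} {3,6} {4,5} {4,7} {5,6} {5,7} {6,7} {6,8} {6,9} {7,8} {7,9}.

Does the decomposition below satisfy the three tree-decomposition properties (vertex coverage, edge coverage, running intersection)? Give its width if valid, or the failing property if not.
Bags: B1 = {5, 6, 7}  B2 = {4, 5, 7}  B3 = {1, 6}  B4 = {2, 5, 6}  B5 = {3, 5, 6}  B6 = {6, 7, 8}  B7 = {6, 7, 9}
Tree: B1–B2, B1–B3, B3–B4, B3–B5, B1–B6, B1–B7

A tree decomposition must satisfy three properties: every vertex lies in some bag; for every edge, both endpoints lie together in some bag; and for every vertex, the bags containing it form a connected subtree. Here edge (5,1) lies in no bag, so the decomposition is invalid.

No — edge (5,1) lies in no bag.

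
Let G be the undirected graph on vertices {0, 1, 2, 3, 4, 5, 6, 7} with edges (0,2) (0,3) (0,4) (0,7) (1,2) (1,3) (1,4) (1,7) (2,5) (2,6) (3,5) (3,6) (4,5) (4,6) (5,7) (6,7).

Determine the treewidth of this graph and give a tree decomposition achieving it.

The largest bag has 5 vertices, giving width 4; this decomposition certifies tw(G) ≤ 4. For the lower bound: the 5 vertex sets {5,7}, {0,4}, {1,2}, {6}, {3} are disjoint, each induces a connected subgraph, and every pair is joined by at least one edge of G. Contracting each set to a single vertex therefore yields K_{5} as a minor, and since treewidth is minor-monotone, tw(G) ≥ tw(K_{5}) = 4. Hence tw(G) = 4 exactly.

Treewidth 4.
One optimal decomposition is:
Bags: B1 = {0, 1, 5, 6, 7}  B2 = {0, 1, 4, 5, 6}  B3 = {0, 1, 2, 5, 6}  B4 = {0, 1, 3, 5, 6}
Tree: B1–B2, B2–B3, B3–B4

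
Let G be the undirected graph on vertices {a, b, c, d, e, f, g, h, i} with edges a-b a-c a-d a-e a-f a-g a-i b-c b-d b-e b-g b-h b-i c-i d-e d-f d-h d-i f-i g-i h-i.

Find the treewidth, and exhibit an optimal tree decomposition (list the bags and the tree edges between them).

Treewidth 3.
One such decomposition:
Bags: B1 = {a, b, d, i}  B2 = {a, b, d, e}  B3 = {a, b, g, i}  B4 = {b, d, h, i}  B5 = {a, d, f, i}  B6 = {a, b, c, i}
Tree: B1–B2, B1–B3, B1–B4, B1–B5, B1–B6

Every bag has size at most 4, so the width is 4 − 1 = 3 and tw(G) ≤ 3. On the other hand G contains the 4-clique {a, d, f, i}. A clique must lie in a single bag of any decomposition, so no decomposition can have width below 3. Combining the bounds, tw(G) = 3.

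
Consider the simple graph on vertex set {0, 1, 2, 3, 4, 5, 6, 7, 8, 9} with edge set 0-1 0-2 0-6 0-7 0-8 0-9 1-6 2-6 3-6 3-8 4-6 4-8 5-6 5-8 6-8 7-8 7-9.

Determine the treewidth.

A width-2 tree decomposition is:
Bags: B1 = {0, 1, 6}  B2 = {0, 6, 8}  B3 = {4, 6, 8}  B4 = {3, 6, 8}  B5 = {0, 7, 8}  B6 = {0, 7, 9}  B7 = {0, 2, 6}  B8 = {5, 6, 8}
Tree: B1–B2, B2–B3, B3–B4, B2–B5, B5–B6, B1–B7, B2–B8
Every bag has size at most 3, so the width is 3 − 1 = 2 and tw(G) ≤ 2. On the other hand G contains the 3-clique {0, 7, 9}. A clique must lie in a single bag of any decomposition, so no decomposition can have width below 2. Combining the bounds, tw(G) = 2.

2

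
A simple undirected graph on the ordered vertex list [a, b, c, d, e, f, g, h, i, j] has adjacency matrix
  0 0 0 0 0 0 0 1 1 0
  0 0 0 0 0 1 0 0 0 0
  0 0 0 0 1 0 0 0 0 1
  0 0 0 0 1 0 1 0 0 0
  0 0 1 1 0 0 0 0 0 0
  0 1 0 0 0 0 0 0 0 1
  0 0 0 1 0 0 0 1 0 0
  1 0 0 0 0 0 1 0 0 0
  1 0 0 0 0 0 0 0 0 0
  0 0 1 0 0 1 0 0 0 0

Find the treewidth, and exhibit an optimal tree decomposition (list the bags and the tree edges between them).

Treewidth 1.
One such decomposition:
Bags: B1 = {a, i}  B2 = {a, h}  B3 = {g, h}  B4 = {d, g}  B5 = {d, e}  B6 = {c, e}  B7 = {c, j}  B8 = {f, j}  B9 = {b, f}
Tree: B1–B2, B2–B3, B3–B4, B4–B5, B5–B6, B6–B7, B7–B8, B8–B9

Every bag has size at most 2, so the width is 2 − 1 = 1 and tw(G) ≤ 1. G has an edge, so its treewidth is at least 1. Hence tw(G) = 1 exactly.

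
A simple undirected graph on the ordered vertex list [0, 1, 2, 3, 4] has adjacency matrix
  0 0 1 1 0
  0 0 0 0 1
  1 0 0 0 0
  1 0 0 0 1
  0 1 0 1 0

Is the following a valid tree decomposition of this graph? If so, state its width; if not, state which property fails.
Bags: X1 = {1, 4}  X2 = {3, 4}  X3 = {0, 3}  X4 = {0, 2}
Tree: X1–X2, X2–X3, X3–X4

Yes; width 1.

Vertex coverage: the bags together contain {0, 1, 2, 3, 4}, the full vertex set. Edge coverage: each edge of G has both endpoints in at least one bag. Running intersection: for every vertex, the bags containing it form a connected subtree. All three properties hold, so this is a valid tree decomposition of width max|bag| − 1 = 1, and hence tw(G) ≤ 1.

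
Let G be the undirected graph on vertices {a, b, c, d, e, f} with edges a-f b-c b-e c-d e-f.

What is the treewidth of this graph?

1

A width-1 tree decomposition is:
Bags: B1 = {c, d}  B2 = {b, c}  B3 = {b, e}  B4 = {e, f}  B5 = {a, f}
Tree: B1–B2, B2–B3, B3–B4, B4–B5
Each bag holds 2 vertices, so the decomposition has width 1, which upper-bounds the treewidth. Any graph with an edge has treewidth ≥ 1, and G has the edge d–c. The upper and lower bounds meet at 1, so that is the treewidth.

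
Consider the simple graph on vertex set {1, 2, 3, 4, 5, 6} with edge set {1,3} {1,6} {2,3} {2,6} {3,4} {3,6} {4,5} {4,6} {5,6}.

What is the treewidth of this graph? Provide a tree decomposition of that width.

Treewidth 2.
Bags: B1 = {3, 4, 6}  B2 = {4, 5, 6}  B3 = {2, 3, 6}  B4 = {1, 3, 6}
Tree: B1–B2, B1–B3, B1–B4

The largest bag has 3 vertices, giving width 2; this decomposition certifies tw(G) ≤ 2. For the lower bound, the 3 vertices {1, 3, 6} are pairwise adjacent, and any tree decomposition puts a clique entirely inside one bag — forcing width ≥ 2. Combining the bounds, tw(G) = 2.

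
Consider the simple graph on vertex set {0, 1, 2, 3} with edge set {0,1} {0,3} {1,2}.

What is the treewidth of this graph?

A width-1 tree decomposition is:
Bags: B1 = {1, 2}  B2 = {0, 1}  B3 = {0, 3}
Tree: B1–B2, B2–B3
The largest bag has 2 vertices, giving width 1; this decomposition certifies tw(G) ≤ 1. G has an edge, so its treewidth is at least 1. The upper and lower bounds meet at 1, so that is the treewidth.

1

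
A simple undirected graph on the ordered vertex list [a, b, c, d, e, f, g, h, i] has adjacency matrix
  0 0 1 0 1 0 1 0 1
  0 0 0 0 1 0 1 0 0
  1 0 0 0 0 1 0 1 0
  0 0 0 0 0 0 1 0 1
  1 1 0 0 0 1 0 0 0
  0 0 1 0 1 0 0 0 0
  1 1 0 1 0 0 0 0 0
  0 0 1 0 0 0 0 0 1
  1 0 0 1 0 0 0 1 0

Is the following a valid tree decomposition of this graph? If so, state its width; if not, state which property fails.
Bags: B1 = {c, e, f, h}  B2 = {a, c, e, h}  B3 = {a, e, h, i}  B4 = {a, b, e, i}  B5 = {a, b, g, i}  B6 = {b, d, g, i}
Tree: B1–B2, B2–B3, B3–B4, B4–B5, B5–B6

Every vertex of G appears in some bag (union = {a, b, c, d, e, f, g, h, i}); every edge is covered by a bag; and for each vertex v the set of bags containing v is connected in the bag tree. The decomposition is therefore valid. The largest bag has 4 vertices, so the width is 3.

Yes; width 3.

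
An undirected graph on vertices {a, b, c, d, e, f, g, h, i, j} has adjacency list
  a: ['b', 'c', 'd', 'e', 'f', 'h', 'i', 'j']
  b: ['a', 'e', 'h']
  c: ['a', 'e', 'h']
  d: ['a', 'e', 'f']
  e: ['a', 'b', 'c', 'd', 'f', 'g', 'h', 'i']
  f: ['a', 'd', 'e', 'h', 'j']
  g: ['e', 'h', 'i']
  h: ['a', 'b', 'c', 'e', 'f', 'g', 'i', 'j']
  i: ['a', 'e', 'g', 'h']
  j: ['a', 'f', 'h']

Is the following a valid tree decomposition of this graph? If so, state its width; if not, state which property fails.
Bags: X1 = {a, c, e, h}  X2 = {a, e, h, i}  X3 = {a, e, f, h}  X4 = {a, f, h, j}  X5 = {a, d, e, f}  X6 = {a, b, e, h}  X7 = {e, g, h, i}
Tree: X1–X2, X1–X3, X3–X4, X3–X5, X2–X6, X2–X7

Yes; width 3.

Checking the three conditions: (i) the bags cover all of {a, b, c, d, e, f, g, h, i, j}; (ii) for each edge, some bag contains both endpoints; (iii) the bags containing any fixed vertex form a subtree. All hold, so the decomposition is valid with width 4 − 1 = 3.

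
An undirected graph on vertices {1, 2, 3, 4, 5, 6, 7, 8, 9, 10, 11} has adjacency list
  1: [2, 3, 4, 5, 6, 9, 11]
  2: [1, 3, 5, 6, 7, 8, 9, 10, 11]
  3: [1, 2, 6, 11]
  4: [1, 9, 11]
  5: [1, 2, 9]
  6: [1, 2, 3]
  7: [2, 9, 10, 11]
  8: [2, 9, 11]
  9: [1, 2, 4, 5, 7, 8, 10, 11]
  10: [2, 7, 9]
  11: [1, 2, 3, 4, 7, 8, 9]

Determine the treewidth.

3

A width-3 tree decomposition is:
Bags: B1 = {1, 2, 3, 11}  B2 = {1, 2, 9, 11}  B3 = {1, 2, 3, 6}  B4 = {1, 4, 9, 11}  B5 = {2, 7, 9, 11}  B6 = {1, 2, 5, 9}  B7 = {2, 7, 9, 10}  B8 = {2, 8, 9, 11}
Tree: B1–B2, B1–B3, B2–B4, B2–B5, B2–B6, B5–B7, B2–B8
The largest bag has 4 vertices, giving width 3; this decomposition certifies tw(G) ≤ 3. For the lower bound, the 4 vertices {2, 7, 9, 10} are pairwise adjacent, and any tree decomposition puts a clique entirely inside one bag — forcing width ≥ 3. Hence tw(G) = 3 exactly.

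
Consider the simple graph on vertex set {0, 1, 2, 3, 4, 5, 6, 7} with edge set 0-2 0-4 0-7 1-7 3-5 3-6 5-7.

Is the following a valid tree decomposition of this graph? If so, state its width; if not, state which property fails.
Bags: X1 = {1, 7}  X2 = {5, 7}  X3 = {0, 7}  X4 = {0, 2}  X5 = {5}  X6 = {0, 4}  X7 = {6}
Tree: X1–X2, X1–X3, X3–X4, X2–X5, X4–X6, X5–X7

No — vertex 3 appears in no bag.

A tree decomposition must satisfy three properties: every vertex lies in some bag; for every edge, both endpoints lie together in some bag; and for every vertex, the bags containing it form a connected subtree. Here vertex 3 appears in no bag, so the decomposition is invalid.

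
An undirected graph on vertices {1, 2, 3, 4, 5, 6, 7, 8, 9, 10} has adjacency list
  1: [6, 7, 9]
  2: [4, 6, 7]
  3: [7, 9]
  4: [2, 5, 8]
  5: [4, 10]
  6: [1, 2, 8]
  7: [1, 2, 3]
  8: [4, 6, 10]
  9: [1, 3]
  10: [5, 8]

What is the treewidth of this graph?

A width-2 tree decomposition is:
Bags: B1 = {3, 7, 9}  B2 = {1, 7, 9}  B3 = {1, 2, 7}  B4 = {1, 2, 6}  B5 = {2, 4, 6}  B6 = {4, 6, 8}  B7 = {4, 5, 8}  B8 = {5, 8, 10}
Tree: B1–B2, B2–B3, B3–B4, B4–B5, B5–B6, B6–B7, B7–B8
Each bag holds 3 vertices, so the decomposition has width 2, which upper-bounds the treewidth. The edges 3–9–1–7–3 form a cycle, so G is not a tree and its treewidth is at least 2. Combining the bounds, tw(G) = 2.

2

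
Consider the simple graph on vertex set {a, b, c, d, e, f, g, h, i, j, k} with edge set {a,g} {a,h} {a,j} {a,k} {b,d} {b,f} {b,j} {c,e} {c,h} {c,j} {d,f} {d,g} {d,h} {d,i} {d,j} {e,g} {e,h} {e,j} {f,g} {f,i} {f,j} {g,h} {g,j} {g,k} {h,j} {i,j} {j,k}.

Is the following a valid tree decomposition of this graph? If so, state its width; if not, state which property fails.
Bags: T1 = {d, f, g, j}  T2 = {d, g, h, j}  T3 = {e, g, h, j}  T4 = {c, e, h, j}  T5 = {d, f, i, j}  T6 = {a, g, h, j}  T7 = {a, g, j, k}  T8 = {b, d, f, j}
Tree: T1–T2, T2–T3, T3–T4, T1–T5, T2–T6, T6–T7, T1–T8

Yes; width 3.

Every vertex of G appears in some bag (union = {a, b, c, d, e, f, g, h, i, j, k}); every edge is covered by a bag; and for each vertex v the set of bags containing v is connected in the bag tree. The decomposition is therefore valid. The largest bag has 4 vertices, so the width is 3.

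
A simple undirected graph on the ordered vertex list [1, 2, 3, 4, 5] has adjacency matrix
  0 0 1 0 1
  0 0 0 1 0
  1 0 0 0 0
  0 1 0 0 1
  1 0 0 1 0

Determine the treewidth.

A width-1 tree decomposition is:
Bags: B1 = {1, 3}  B2 = {1, 5}  B3 = {4, 5}  B4 = {2, 4}
Tree: B1–B2, B2–B3, B3–B4
Every bag has size at most 2, so the width is 2 − 1 = 1 and tw(G) ≤ 1. Since G has at least one edge (e.g. 3–1), it is not an edgeless graph, so tw(G) ≥ 1. The upper and lower bounds meet at 1, so that is the treewidth.

1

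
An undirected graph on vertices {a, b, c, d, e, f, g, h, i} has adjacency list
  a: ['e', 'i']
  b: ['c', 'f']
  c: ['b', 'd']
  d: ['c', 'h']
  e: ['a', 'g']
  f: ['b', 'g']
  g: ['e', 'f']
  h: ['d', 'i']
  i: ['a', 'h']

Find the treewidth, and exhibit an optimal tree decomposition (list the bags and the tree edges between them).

Treewidth 2.
One optimal decomposition is:
Bags: B1 = {a, e, g}  B2 = {a, g, i}  B3 = {g, h, i}  B4 = {d, g, h}  B5 = {c, d, g}  B6 = {b, c, g}  B7 = {b, f, g}
Tree: B1–B2, B2–B3, B3–B4, B4–B5, B5–B6, B6–B7

Each bag holds 3 vertices, so the decomposition has width 2, which upper-bounds the treewidth. For the lower bound, G contains the cycle g–e–a–i–h–d–c–b–f–g, so G is not a forest; only forests have treewidth ≤ 1, hence tw(G) ≥ 2. Combining the bounds, tw(G) = 2.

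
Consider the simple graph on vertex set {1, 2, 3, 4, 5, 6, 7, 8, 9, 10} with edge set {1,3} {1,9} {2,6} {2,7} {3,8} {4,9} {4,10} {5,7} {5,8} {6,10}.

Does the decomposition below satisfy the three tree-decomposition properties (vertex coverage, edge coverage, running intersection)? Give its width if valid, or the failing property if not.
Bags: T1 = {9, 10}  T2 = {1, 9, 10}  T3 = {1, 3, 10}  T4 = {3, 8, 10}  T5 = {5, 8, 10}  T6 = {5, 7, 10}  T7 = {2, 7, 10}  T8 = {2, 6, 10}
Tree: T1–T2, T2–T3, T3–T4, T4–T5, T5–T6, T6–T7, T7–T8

No — vertex 4 appears in no bag.

A tree decomposition must satisfy three properties: every vertex lies in some bag; for every edge, both endpoints lie together in some bag; and for every vertex, the bags containing it form a connected subtree. Here vertex 4 appears in no bag, so the decomposition is invalid.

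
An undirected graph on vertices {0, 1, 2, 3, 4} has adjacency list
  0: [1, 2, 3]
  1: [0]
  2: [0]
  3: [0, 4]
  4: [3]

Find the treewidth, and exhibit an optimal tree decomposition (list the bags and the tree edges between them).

Treewidth 1.
Bags: B1 = {0, 1}  B2 = {0, 2}  B3 = {0, 3}  B4 = {3, 4}
Tree: B1–B2, B2–B3, B3–B4

Every bag has size at most 2, so the width is 2 − 1 = 1 and tw(G) ≤ 1. Any graph with an edge has treewidth ≥ 1, and G has the edge 0–1. Therefore the treewidth is 1.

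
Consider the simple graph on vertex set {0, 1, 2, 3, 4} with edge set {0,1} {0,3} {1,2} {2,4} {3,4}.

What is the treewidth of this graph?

A width-2 tree decomposition is:
Bags: B1 = {0, 1, 3}  B2 = {1, 3, 4}  B3 = {1, 2, 4}
Tree: B1–B2, B2–B3
Every bag has size at most 3, so the width is 3 − 1 = 2 and tw(G) ≤ 2. The edges 1–0–3–4–2–1 form a cycle, so G is not a tree and its treewidth is at least 2. Combining the bounds, tw(G) = 2.

2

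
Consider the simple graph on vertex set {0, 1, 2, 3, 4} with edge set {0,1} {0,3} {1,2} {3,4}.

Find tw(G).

1

A width-1 tree decomposition is:
Bags: B1 = {3, 4}  B2 = {0, 3}  B3 = {0, 1}  B4 = {1, 2}
Tree: B1–B2, B2–B3, B3–B4
The largest bag has 2 vertices, giving width 1; this decomposition certifies tw(G) ≤ 1. Since G has at least one edge (e.g. 4–3), it is not an edgeless graph, so tw(G) ≥ 1. Therefore the treewidth is 1.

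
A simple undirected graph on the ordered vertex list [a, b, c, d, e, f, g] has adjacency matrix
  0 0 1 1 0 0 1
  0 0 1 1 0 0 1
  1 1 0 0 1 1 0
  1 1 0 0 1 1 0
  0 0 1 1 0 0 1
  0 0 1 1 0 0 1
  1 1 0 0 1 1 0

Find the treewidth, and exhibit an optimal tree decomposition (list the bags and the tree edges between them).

Treewidth 3.
Bags: B1 = {a, c, d, g}  B2 = {b, c, d, g}  B3 = {c, d, e, g}  B4 = {c, d, f, g}
Tree: B1–B2, B2–B3, B3–B4

Each bag holds 4 vertices, so the decomposition has width 3, which upper-bounds the treewidth. For the lower bound: the 4 vertex sets {a,g}, {b,d}, {c}, {e} are disjoint, each induces a connected subgraph, and every pair is joined by at least one edge of G. Contracting each set to a single vertex therefore yields K_{4} as a minor, and since treewidth is minor-monotone, tw(G) ≥ tw(K_{4}) = 3. Combining the bounds, tw(G) = 3.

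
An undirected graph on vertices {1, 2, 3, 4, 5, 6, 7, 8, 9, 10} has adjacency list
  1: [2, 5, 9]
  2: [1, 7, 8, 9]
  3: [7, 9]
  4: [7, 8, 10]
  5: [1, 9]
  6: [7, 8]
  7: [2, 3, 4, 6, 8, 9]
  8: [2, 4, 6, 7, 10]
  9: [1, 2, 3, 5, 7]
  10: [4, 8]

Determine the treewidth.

A width-2 tree decomposition is:
Bags: B1 = {2, 7, 8}  B2 = {2, 7, 9}  B3 = {6, 7, 8}  B4 = {1, 2, 9}  B5 = {4, 7, 8}  B6 = {1, 5, 9}  B7 = {3, 7, 9}  B8 = {4, 8, 10}
Tree: B1–B2, B1–B3, B2–B4, B1–B5, B4–B6, B2–B7, B5–B8
The largest bag has 3 vertices, giving width 2; this decomposition certifies tw(G) ≤ 2. On the other hand G contains the 3-clique {1, 2, 9}. A clique must lie in a single bag of any decomposition, so no decomposition can have width below 2. The upper and lower bounds meet at 2, so that is the treewidth.

2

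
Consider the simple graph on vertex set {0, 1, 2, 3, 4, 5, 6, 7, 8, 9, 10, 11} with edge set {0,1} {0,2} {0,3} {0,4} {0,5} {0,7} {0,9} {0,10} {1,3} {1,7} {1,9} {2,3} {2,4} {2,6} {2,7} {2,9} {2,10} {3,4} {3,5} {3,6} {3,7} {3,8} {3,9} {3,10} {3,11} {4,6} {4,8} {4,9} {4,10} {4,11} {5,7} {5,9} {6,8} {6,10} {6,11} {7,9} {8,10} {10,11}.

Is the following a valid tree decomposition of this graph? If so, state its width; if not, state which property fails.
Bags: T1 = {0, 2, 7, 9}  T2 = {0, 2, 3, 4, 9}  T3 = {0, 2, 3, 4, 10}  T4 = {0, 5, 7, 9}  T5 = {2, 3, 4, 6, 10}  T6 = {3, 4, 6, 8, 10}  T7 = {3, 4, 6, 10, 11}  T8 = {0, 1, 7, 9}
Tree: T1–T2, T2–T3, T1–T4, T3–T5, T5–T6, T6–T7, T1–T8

A tree decomposition must satisfy three properties: every vertex lies in some bag; for every edge, both endpoints lie together in some bag; and for every vertex, the bags containing it form a connected subtree. Here edge (3,7) lies in no bag, so the decomposition is invalid.

No — edge (3,7) lies in no bag.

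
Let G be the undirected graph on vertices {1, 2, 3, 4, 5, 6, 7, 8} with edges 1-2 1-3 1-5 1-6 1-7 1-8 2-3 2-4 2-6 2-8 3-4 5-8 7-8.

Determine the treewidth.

2

A width-2 tree decomposition is:
Bags: B1 = {1, 2, 8}  B2 = {1, 5, 8}  B3 = {1, 2, 3}  B4 = {1, 7, 8}  B5 = {2, 3, 4}  B6 = {1, 2, 6}
Tree: B1–B2, B1–B3, B1–B4, B3–B5, B1–B6
Every bag has size at most 3, so the width is 3 − 1 = 2 and tw(G) ≤ 2. On the other hand G contains the 3-clique {1, 2, 8}. A clique must lie in a single bag of any decomposition, so no decomposition can have width below 2. Combining the bounds, tw(G) = 2.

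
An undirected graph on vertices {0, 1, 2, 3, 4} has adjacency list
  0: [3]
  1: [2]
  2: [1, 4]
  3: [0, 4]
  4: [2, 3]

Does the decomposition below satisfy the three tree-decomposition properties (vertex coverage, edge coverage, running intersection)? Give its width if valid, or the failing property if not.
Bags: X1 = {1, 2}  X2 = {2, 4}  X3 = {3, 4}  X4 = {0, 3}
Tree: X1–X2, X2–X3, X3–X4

Vertex coverage: the bags together contain {0, 1, 2, 3, 4}, the full vertex set. Edge coverage: each edge of G has both endpoints in at least one bag. Running intersection: for every vertex, the bags containing it form a connected subtree. All three properties hold, so this is a valid tree decomposition of width max|bag| − 1 = 1, and hence tw(G) ≤ 1.

Yes; width 1.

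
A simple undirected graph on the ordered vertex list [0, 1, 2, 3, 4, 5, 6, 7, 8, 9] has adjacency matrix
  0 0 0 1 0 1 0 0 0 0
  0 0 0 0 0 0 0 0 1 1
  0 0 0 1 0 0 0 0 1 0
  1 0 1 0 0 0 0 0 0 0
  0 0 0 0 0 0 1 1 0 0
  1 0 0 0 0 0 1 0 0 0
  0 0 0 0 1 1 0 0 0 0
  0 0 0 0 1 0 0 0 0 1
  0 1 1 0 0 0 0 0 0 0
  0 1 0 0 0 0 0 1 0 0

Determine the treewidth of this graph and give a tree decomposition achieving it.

Treewidth 2.
One optimal decomposition is:
Bags: B1 = {1, 7, 9}  B2 = {1, 4, 7}  B3 = {1, 4, 6}  B4 = {1, 5, 6}  B5 = {0, 1, 5}  B6 = {0, 1, 3}  B7 = {1, 2, 3}  B8 = {1, 2, 8}
Tree: B1–B2, B2–B3, B3–B4, B4–B5, B5–B6, B6–B7, B7–B8

Each bag holds 3 vertices, so the decomposition has width 2, which upper-bounds the treewidth. Since 1–9–7–4–6–5–0–3–2–8–1 is a cycle in G, G is not acyclic. Forests are exactly the graphs of treewidth ≤ 1, so tw(G) ≥ 2. Combining the bounds, tw(G) = 2.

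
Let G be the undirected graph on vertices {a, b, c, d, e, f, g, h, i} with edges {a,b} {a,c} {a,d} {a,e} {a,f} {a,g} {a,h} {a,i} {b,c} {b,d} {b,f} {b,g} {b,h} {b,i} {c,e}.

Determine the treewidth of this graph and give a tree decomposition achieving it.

Treewidth 2.
One such decomposition:
Bags: B1 = {a, b, h}  B2 = {a, b, c}  B3 = {a, b, g}  B4 = {a, b, i}  B5 = {a, b, d}  B6 = {a, c, e}  B7 = {a, b, f}
Tree: B1–B2, B2–B3, B1–B4, B3–B5, B2–B6, B5–B7

The largest bag has 3 vertices, giving width 2; this decomposition certifies tw(G) ≤ 2. On the other hand G contains the 3-clique {a, c, e}. A clique must lie in a single bag of any decomposition, so no decomposition can have width below 2. The upper and lower bounds meet at 2, so that is the treewidth.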